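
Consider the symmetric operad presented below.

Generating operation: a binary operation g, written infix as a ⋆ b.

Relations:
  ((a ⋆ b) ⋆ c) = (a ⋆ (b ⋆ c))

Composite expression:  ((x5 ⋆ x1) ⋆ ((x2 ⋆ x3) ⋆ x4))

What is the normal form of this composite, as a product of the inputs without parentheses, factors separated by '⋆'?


Every regrouping of g is equal, so read the x-inputs in written order.
(x5 ⋆ x1) linearizes to x5 ⋆ x1
(x2 ⋆ x3) linearizes to x2 ⋆ x3
((x2 ⋆ x3) ⋆ x4) linearizes to x2 ⋆ x3 ⋆ x4
((x5 ⋆ x1) ⋆ ((x2 ⋆ x3) ⋆ x4)) linearizes to x5 ⋆ x1 ⋆ x2 ⋆ x3 ⋆ x4

x5 ⋆ x1 ⋆ x2 ⋆ x3 ⋆ x4


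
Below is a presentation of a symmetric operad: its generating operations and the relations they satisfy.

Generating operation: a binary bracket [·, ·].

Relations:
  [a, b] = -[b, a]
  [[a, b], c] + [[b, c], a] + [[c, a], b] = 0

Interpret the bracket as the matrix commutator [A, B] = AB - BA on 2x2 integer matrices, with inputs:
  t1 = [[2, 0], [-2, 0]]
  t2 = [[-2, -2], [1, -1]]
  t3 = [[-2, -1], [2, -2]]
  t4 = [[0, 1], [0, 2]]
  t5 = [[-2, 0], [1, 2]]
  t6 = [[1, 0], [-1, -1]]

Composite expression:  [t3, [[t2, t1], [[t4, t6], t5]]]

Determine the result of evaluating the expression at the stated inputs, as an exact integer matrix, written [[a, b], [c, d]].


[[176, 80], [160, -176]]

[t2, t1] = [[4, 4], [0, -4]]
[t4, t6] = [[-1, -2], [-2, 1]]
[[t4, t6], t5] = [[-2, -8], [10, 2]]
[[t2, t1], [[t4, t6], t5]] = [[40, -48], [-80, -40]]
[t3, [[t2, t1], [[t4, t6], t5]]] = [[176, 80], [160, -176]]


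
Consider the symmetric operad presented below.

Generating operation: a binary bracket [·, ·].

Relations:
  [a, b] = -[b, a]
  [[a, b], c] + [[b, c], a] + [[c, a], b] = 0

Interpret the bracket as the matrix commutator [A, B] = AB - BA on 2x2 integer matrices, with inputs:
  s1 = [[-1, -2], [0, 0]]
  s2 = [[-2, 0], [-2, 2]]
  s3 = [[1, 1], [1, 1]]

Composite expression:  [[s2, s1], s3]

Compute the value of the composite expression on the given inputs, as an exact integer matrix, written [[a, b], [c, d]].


[s2, s1] = [[-4, 8], [2, 4]]
[[s2, s1], s3] = [[6, -8], [8, -6]]

[[6, -8], [8, -6]]


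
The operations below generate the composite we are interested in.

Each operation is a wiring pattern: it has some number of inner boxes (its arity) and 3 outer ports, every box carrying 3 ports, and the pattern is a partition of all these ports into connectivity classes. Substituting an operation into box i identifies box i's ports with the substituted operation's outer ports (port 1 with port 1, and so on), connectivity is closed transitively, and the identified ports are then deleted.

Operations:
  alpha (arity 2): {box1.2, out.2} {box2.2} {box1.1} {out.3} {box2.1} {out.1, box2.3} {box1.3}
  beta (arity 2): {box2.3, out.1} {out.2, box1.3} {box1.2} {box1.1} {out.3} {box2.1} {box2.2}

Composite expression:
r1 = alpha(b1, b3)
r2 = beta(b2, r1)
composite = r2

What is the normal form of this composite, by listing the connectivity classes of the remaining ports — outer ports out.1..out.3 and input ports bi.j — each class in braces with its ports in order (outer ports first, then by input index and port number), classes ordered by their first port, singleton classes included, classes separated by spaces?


{out.1} {out.2, b2.3} {out.3} {b1.1} {b1.2} {b1.3} {b2.1} {b2.2} {b3.1} {b3.2} {b3.3}

Connectivity passes through glued beta-boundaries; trace each wire chain.
through alpha, on inputs (b1, b3): {out.1, b3.3} {out.2, b1.2} {out.3} {b1.1} {b1.3} {b3.1} {b3.2} (out.j = stage outer ports)
through beta, on inputs (b2, b1, b3): {out.1} {out.2, b2.3} {out.3} {b1.1} {b1.2} {b1.3} {b2.1} {b2.2} {b3.1} {b3.2} {b3.3} (out.j = stage outer ports)


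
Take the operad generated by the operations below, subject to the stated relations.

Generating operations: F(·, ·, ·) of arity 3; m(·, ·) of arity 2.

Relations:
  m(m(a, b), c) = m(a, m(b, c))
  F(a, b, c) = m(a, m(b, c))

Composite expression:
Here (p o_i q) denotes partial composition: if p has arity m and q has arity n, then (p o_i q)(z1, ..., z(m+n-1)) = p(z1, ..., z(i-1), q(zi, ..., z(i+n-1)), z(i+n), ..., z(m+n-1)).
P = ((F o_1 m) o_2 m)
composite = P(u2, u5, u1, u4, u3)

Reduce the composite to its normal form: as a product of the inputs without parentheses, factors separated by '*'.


u2 * u5 * u1 * u4 * u3

Under associativity of F, the answer is the u's in reading order.
m(u5, u1) linearizes to u5 * u1
m(u2, m(u5, u1)) linearizes to u2 * u5 * u1
F(m(u2, m(u5, u1)), u4, u3) linearizes to u2 * u5 * u1 * u4 * u3


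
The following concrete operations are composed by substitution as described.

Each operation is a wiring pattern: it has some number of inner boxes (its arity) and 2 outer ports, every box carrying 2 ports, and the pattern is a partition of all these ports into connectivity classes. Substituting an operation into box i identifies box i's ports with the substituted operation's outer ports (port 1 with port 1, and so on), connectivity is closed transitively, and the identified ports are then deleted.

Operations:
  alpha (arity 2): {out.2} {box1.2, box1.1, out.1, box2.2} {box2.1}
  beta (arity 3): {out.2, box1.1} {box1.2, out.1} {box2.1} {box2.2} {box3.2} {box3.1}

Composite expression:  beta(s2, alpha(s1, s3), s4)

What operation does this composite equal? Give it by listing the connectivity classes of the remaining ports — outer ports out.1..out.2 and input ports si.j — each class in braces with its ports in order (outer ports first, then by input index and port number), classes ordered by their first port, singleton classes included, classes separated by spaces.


Treat the ports identified at beta as solder joints: merge, then drop.
stage alpha: inputs (s1, s3), connectivity {out.1, s1.1, s1.2, s3.2} {out.2} {s3.1}, out.j its boundary
stage beta: inputs (s2, s1, s3, s4), connectivity {out.1, s2.2} {out.2, s2.1} {s1.1, s1.2, s3.2} {s3.1} {s4.1} {s4.2}, out.j its boundary

{out.1, s2.2} {out.2, s2.1} {s1.1, s1.2, s3.2} {s3.1} {s4.1} {s4.2}


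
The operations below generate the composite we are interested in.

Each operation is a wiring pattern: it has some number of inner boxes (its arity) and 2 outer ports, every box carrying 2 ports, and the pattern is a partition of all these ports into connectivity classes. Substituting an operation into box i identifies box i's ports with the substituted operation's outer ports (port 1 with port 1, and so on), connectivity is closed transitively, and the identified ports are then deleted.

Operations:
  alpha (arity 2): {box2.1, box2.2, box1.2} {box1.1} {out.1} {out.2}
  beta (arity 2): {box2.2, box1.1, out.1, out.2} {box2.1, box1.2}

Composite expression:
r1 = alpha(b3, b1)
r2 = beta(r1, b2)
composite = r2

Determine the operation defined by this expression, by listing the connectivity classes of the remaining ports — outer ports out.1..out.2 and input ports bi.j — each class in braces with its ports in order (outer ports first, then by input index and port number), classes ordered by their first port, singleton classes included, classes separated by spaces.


{out.1, out.2, b2.2} {b1.1, b1.2, b3.2} {b2.1} {b3.1}

Substituting into beta glues patterns; closure does the rest.
after alpha, the pattern on (b3, b1) reads {out.1} {out.2} {b1.1, b1.2, b3.2} {b3.1} (out.j = its outer ports)
after beta, the pattern on (b3, b1, b2) reads {out.1, out.2, b2.2} {b1.1, b1.2, b3.2} {b2.1} {b3.1} (out.j = its outer ports)


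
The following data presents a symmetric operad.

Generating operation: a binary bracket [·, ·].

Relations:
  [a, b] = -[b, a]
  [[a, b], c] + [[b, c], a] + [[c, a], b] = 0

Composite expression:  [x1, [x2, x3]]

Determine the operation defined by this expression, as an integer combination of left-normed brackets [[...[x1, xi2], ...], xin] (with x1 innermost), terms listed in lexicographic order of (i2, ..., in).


[[x1, x2], x3] - [[x1, x3], x2]

A multilinear Lie element is pinned by x1-initial words (x1 innermost).
Composite bracket: [x1, [x2, x3]]
Under [a, b] = ab - ba we get 4 signed associative words (2^2 = 4).
Collect the words opening with x1:
  from x1x2x3, sign +1: term +[[x1, x2], x3]
  from x1x3x2, sign -1: term -[[x1, x3], x2]


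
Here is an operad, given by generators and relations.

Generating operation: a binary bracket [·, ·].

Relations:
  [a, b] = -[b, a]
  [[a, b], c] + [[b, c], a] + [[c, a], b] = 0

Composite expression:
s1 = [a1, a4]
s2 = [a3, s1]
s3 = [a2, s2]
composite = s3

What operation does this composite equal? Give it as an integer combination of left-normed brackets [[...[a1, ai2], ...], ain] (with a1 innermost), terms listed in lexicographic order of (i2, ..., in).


[[[a1, a4], a3], a2]

Antisymmetry and Jacobi reduce to a1-anchored left-normed brackets.
Composite bracket: [a2, [a3, [a1, a4]]]
Each bracket splits as ab - ba, giving 8 signed words (2^3 = 8).
Collect the words opening with a1:
  a1a4a3a2 (sign +1) contributes +[[[a1, a4], a3], a2]


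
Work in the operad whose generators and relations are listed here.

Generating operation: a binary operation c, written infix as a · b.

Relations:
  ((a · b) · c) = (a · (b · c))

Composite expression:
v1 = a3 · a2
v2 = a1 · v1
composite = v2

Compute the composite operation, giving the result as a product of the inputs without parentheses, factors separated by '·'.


a1 · a3 · a2

Key point: c is associative — brackets drop, the a-order remains.
(a3 · a2) spells out as a3 · a2
(a1 · (a3 · a2)) spells out as a1 · a3 · a2


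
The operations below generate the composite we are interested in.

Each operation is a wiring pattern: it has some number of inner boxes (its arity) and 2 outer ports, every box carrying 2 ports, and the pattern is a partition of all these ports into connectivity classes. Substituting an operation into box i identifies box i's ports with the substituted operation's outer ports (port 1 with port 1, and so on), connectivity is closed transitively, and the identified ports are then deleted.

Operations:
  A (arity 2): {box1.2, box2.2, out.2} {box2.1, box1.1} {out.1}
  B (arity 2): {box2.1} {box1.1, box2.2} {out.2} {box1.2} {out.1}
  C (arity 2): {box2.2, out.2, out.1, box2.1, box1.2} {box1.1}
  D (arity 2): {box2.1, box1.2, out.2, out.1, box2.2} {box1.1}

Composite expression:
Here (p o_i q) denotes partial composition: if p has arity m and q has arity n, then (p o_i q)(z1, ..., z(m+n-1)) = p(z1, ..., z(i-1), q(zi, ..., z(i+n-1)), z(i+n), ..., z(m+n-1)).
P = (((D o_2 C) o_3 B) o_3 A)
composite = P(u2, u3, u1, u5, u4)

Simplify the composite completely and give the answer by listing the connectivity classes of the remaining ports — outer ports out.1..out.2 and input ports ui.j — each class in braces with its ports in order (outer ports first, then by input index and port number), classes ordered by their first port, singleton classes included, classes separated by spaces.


{out.1, out.2, u2.2, u3.2} {u1.1, u5.1} {u1.2, u5.2} {u2.1} {u3.1} {u4.1} {u4.2}

Connectivity passes through glued D-boundaries; trace each wire chain.
the subtree at A composes to {out.1} {out.2, u1.2, u5.2} {u1.1, u5.1} on (u1, u5); out.j = own outer ports
the subtree at B composes to {out.1} {out.2} {u1.1, u5.1} {u1.2, u5.2} {u4.1} {u4.2} on (u1, u5, u4); out.j = own outer ports
the subtree at C composes to {out.1, out.2, u3.2} {u1.1, u5.1} {u1.2, u5.2} {u3.1} {u4.1} {u4.2} on (u3, u1, u5, u4); out.j = own outer ports
the subtree at D composes to {out.1, out.2, u2.2, u3.2} {u1.1, u5.1} {u1.2, u5.2} {u2.1} {u3.1} {u4.1} {u4.2} on (u2, u3, u1, u5, u4); out.j = own outer ports


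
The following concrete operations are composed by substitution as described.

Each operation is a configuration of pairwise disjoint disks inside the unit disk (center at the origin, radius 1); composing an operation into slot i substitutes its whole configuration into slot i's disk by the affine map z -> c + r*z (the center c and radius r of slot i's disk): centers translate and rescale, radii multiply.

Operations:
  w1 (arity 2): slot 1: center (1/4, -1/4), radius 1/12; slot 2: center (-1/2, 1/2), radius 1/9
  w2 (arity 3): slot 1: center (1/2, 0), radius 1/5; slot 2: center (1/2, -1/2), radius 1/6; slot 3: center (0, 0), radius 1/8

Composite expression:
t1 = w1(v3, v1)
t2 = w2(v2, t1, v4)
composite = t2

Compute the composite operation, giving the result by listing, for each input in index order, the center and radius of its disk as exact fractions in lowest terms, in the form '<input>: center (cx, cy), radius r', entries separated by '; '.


Below w2, radii multiply path by path; the v-disk centers shift.
for v2, the 1-step affine chain lands on center (1/2, 0), radius 1/5
for v3, the 2-step affine chain lands on center (13/24, -13/24), radius 1/72
for v1, the 2-step affine chain lands on center (5/12, -5/12), radius 1/54
for v4, the 1-step affine chain lands on center (0, 0), radius 1/8

v1: center (5/12, -5/12), radius 1/54; v2: center (1/2, 0), radius 1/5; v3: center (13/24, -13/24), radius 1/72; v4: center (0, 0), radius 1/8


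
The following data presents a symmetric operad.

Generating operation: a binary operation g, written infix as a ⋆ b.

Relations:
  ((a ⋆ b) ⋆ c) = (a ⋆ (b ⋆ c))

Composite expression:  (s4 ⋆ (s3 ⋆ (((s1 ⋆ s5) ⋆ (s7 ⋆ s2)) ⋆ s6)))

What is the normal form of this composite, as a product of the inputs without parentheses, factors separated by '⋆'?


s4 ⋆ s3 ⋆ s1 ⋆ s5 ⋆ s7 ⋆ s2 ⋆ s6

Every regrouping of g is equal, so read the s-inputs in written order.
(s1 ⋆ s5) spells out as s1 ⋆ s5
(s7 ⋆ s2) spells out as s7 ⋆ s2
((s1 ⋆ s5) ⋆ (s7 ⋆ s2)) spells out as s1 ⋆ s5 ⋆ s7 ⋆ s2
(((s1 ⋆ s5) ⋆ (s7 ⋆ s2)) ⋆ s6) spells out as s1 ⋆ s5 ⋆ s7 ⋆ s2 ⋆ s6
(s3 ⋆ (((s1 ⋆ s5) ⋆ (s7 ⋆ s2)) ⋆ s6)) spells out as s3 ⋆ s1 ⋆ s5 ⋆ s7 ⋆ s2 ⋆ s6
(s4 ⋆ (s3 ⋆ (((s1 ⋆ s5) ⋆ (s7 ⋆ s2)) ⋆ s6))) spells out as s4 ⋆ s3 ⋆ s1 ⋆ s5 ⋆ s7 ⋆ s2 ⋆ s6


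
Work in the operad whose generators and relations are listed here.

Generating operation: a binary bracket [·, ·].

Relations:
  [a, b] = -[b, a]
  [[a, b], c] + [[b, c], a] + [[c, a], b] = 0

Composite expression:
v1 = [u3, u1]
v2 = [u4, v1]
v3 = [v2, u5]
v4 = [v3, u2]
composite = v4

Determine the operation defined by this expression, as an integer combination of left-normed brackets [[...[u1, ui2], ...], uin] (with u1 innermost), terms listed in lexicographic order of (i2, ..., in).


Antisymmetry and Jacobi reduce to u1-anchored left-normed brackets.
Composite bracket: [[[u4, [u3, u1]], u5], u2]
Expanding via [a, b] = ab - ba: 16 signed words (2^4 = 16).
Only words starting with u1 matter:
  u1u3u4u5u2 appears with sign +1, giving the term +[[[[u1, u3], u4], u5], u2]

[[[[u1, u3], u4], u5], u2]


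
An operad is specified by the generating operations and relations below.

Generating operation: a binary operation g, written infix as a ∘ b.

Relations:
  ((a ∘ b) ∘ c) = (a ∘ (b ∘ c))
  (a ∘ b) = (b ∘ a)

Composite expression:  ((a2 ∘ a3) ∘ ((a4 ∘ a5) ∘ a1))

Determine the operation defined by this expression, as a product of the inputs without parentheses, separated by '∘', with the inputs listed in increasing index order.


Both nesting and order wash out for g; what remains is which a's occur.
(a2 ∘ a3) linearizes to a2 ∘ a3
(a4 ∘ a5) linearizes to a4 ∘ a5
((a4 ∘ a5) ∘ a1) linearizes to a4 ∘ a5 ∘ a1
((a2 ∘ a3) ∘ ((a4 ∘ a5) ∘ a1)) linearizes to a2 ∘ a3 ∘ a4 ∘ a5 ∘ a1
reordering the factors by index: a1 ∘ a2 ∘ a3 ∘ a4 ∘ a5

a1 ∘ a2 ∘ a3 ∘ a4 ∘ a5


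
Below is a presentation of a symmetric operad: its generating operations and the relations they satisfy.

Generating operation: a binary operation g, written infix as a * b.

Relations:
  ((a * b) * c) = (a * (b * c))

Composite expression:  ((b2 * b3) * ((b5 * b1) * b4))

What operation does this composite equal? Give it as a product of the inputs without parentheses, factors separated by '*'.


b2 * b3 * b5 * b1 * b4


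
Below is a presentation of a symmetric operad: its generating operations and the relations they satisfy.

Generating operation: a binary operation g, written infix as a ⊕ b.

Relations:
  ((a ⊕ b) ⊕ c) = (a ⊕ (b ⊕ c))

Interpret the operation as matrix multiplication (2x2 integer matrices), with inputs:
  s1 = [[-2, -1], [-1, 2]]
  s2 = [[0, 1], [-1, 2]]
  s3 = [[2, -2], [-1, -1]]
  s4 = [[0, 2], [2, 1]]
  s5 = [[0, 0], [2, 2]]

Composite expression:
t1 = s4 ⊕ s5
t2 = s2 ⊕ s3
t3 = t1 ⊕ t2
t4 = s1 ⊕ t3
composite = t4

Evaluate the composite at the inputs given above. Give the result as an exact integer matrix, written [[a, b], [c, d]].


(s4 ⊕ s5) = [[4, 4], [2, 2]]
(s2 ⊕ s3) = [[-1, -1], [-4, 0]]
((s4 ⊕ s5) ⊕ (s2 ⊕ s3)) = [[-20, -4], [-10, -2]]
(s1 ⊕ ((s4 ⊕ s5) ⊕ (s2 ⊕ s3))) = [[50, 10], [0, 0]]

[[50, 10], [0, 0]]


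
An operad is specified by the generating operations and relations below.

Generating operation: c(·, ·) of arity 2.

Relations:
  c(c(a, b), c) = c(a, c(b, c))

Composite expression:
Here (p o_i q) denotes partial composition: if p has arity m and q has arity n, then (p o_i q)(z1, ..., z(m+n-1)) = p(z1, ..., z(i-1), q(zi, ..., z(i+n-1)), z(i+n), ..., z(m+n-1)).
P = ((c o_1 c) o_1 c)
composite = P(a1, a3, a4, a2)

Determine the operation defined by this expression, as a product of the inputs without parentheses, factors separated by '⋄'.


Under associativity of c, the answer is the a's in reading order.
c(a1, a3) spells out as a1 ⋄ a3
c(c(a1, a3), a4) spells out as a1 ⋄ a3 ⋄ a4
c(c(c(a1, a3), a4), a2) spells out as a1 ⋄ a3 ⋄ a4 ⋄ a2

a1 ⋄ a3 ⋄ a4 ⋄ a2


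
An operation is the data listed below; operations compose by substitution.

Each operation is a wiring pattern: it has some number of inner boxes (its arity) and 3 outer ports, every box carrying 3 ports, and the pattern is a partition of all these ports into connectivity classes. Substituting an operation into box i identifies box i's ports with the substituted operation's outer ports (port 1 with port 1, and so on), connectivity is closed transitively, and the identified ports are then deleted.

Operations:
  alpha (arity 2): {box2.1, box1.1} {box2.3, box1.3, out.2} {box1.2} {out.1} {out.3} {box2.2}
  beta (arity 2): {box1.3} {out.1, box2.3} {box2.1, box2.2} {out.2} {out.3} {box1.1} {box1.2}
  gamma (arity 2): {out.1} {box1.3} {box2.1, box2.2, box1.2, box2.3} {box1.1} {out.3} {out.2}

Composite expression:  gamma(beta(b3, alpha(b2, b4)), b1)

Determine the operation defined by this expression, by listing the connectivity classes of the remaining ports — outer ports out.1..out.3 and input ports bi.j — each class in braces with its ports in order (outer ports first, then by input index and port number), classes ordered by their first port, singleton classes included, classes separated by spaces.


{out.1} {out.2} {out.3} {b1.1, b1.2, b1.3} {b2.1, b4.1} {b2.2} {b2.3, b4.3} {b3.1} {b3.2} {b3.3} {b4.2}


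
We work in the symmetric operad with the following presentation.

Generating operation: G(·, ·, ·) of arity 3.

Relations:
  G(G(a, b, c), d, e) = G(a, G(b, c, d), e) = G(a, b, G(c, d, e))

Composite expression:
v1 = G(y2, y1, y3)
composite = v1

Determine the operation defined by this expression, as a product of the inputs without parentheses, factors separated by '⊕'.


y2 ⊕ y1 ⊕ y3

The G-tree's shape is irrelevant; the y-reading-order decides.
G(y2, y1, y3) spells out as y2 ⊕ y1 ⊕ y3


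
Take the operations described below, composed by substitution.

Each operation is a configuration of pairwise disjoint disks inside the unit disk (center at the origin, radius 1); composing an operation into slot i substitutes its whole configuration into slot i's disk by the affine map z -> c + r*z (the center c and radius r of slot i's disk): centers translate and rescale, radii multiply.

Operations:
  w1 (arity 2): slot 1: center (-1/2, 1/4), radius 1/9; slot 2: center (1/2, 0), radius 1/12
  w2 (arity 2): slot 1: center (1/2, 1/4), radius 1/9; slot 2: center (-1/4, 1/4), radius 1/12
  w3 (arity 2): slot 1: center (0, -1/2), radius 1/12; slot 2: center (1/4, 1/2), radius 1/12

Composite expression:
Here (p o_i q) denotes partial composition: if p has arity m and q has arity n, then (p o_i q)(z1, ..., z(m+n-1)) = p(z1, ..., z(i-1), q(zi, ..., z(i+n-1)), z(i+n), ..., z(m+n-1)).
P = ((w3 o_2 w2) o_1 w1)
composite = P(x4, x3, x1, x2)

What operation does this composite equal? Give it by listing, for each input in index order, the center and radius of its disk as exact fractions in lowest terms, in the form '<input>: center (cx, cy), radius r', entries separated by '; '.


Only the slot chain above each x matters under w3; compose those maps.
x4 passes through 2 substitutions, ending at center (-1/24, -23/48), radius 1/108
x3 passes through 2 substitutions, ending at center (1/24, -1/2), radius 1/144
x1 passes through 2 substitutions, ending at center (7/24, 25/48), radius 1/108
x2 passes through 2 substitutions, ending at center (11/48, 25/48), radius 1/144

x1: center (7/24, 25/48), radius 1/108; x2: center (11/48, 25/48), radius 1/144; x3: center (1/24, -1/2), radius 1/144; x4: center (-1/24, -23/48), radius 1/108


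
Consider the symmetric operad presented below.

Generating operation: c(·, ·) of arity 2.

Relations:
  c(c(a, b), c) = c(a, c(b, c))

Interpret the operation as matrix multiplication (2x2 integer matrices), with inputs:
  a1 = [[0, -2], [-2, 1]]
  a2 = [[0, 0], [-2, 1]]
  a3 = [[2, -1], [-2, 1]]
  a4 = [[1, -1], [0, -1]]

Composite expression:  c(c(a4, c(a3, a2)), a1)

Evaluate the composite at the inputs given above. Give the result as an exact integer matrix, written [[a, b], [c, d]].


[[4, -10], [2, -5]]

c(a3, a2) = [[2, -1], [-2, 1]]
c(a4, c(a3, a2)) = [[4, -2], [2, -1]]
c(c(a4, c(a3, a2)), a1) = [[4, -10], [2, -5]]


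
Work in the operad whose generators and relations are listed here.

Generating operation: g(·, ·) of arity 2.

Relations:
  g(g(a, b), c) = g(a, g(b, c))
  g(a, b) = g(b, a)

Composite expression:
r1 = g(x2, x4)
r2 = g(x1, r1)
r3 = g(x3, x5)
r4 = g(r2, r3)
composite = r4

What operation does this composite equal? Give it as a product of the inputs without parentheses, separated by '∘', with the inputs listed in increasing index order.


x1 ∘ x2 ∘ x3 ∘ x4 ∘ x5

Key point: g commutes, so take the x-inputs in any fixed order.
g(x2, x4) reduces to x2 ∘ x4
g(x1, g(x2, x4)) reduces to x1 ∘ x2 ∘ x4
g(x3, x5) reduces to x3 ∘ x5
g(g(x1, g(x2, x4)), g(x3, x5)) reduces to x1 ∘ x2 ∘ x4 ∘ x3 ∘ x5
putting the inputs in ascending order: x1 ∘ x2 ∘ x3 ∘ x4 ∘ x5


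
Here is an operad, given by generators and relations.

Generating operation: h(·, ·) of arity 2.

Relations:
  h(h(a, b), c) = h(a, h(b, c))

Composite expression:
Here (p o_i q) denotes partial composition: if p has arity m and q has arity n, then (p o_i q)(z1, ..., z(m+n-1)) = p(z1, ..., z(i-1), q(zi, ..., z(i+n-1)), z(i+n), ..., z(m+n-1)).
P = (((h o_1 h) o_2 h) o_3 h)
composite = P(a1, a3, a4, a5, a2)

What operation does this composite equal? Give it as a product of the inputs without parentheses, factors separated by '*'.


a1 * a3 * a4 * a5 * a2


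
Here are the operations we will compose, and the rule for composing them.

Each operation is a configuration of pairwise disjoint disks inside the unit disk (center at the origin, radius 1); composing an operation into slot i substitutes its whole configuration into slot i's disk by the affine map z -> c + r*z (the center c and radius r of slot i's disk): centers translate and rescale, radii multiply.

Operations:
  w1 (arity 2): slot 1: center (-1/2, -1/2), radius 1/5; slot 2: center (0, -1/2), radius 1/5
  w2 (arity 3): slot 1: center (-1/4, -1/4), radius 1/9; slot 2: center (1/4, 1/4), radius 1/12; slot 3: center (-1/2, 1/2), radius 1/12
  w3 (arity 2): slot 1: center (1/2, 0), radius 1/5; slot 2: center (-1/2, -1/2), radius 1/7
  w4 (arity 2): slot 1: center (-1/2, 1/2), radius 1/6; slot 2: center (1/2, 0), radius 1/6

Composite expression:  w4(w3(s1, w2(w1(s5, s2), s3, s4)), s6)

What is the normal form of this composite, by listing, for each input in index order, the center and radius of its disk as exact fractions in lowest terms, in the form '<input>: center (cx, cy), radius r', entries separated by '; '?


Follow each s-input down from w4: c' goes to c + r*c', radius to r*r'.
s1: after 2 affine steps, its disk has center (-5/12, 1/2), radius 1/30
s5: after 4 affine steps, its disk has center (-893/1512, 619/1512), radius 1/1890
s2: after 4 affine steps, its disk has center (-33/56, 619/1512), radius 1/1890
s3: after 3 affine steps, its disk has center (-97/168, 71/168), radius 1/504
s4: after 3 affine steps, its disk has center (-25/42, 3/7), radius 1/504
s6: after 1 affine step, its disk has center (1/2, 0), radius 1/6

s1: center (-5/12, 1/2), radius 1/30; s2: center (-33/56, 619/1512), radius 1/1890; s3: center (-97/168, 71/168), radius 1/504; s4: center (-25/42, 3/7), radius 1/504; s5: center (-893/1512, 619/1512), radius 1/1890; s6: center (1/2, 0), radius 1/6


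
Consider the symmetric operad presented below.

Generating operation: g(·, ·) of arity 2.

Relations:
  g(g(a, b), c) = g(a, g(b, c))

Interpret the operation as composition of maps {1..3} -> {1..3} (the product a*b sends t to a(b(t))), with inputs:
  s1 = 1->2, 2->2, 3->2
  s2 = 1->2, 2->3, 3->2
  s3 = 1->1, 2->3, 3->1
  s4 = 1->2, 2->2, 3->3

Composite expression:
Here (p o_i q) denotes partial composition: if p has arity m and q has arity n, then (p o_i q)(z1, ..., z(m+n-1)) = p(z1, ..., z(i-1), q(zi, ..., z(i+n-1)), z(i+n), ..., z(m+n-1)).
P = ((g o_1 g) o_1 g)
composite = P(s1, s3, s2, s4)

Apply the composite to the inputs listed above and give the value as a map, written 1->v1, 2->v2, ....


1->2, 2->2, 3->2

g(s1, s3) = 1->2, 2->2, 3->2
g(g(s1, s3), s2) = 1->2, 2->2, 3->2
g(g(g(s1, s3), s2), s4) = 1->2, 2->2, 3->2


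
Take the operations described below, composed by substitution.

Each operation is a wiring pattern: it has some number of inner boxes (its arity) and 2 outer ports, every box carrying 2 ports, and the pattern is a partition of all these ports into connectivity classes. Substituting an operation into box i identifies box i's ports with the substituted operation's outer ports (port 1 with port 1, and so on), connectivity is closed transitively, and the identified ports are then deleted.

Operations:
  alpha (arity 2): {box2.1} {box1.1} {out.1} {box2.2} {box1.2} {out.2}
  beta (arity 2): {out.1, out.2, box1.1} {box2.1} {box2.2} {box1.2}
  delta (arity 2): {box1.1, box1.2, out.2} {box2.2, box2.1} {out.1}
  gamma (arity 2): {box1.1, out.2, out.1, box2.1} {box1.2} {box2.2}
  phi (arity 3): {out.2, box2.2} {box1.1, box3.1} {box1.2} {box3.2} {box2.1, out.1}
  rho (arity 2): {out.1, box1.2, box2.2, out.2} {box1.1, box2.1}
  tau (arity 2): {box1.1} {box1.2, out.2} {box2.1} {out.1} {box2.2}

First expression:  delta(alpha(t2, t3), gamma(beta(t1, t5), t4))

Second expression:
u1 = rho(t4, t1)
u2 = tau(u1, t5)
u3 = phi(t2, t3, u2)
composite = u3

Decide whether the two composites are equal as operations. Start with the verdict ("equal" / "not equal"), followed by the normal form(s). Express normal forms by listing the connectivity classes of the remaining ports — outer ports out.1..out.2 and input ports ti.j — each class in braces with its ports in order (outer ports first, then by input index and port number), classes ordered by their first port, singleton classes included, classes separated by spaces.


not equal; the first gives {out.1} {out.2} {t1.1, t4.1} {t1.2} {t2.1} {t2.2} {t3.1} {t3.2} {t4.2} {t5.1} {t5.2} and the second {out.1, t3.1} {out.2, t3.2} {t1.1, t4.1} {t1.2, t4.2} {t2.1} {t2.2} {t5.1} {t5.2}


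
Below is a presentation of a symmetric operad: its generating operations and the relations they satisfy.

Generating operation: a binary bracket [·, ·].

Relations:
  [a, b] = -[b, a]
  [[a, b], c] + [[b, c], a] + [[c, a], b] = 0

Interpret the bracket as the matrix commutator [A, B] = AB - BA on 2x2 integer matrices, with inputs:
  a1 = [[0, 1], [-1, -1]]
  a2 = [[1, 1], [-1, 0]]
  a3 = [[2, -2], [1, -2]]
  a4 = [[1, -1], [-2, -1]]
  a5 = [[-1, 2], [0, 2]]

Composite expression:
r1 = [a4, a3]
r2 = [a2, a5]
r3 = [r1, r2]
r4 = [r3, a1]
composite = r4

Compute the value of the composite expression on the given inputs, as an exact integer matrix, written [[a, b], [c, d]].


[a4, a3] = [[-5, 0], [-10, 5]]
[a2, a5] = [[2, 5], [3, -2]]
[[a4, a3], [a2, a5]] = [[50, -50], [-10, -50]]
[[[a4, a3], [a2, a5]], a1] = [[60, 150], [90, -60]]

[[60, 150], [90, -60]]


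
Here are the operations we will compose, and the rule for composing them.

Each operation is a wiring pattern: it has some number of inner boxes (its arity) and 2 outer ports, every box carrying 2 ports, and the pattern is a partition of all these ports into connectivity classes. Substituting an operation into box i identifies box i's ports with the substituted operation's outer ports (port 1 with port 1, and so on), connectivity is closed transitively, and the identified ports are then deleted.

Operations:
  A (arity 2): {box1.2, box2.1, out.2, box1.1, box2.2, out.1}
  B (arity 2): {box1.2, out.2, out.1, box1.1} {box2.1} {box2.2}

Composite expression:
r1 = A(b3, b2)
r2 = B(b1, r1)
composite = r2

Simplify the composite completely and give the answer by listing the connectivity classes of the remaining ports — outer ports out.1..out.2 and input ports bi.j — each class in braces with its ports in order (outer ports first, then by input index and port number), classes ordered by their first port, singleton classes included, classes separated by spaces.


{out.1, out.2, b1.1, b1.2} {b2.1, b2.2, b3.1, b3.2}

Two ports join when wires chain via B-identified ports.
composing A on (b3, b2), with out.j its own outer ports: {out.1, out.2, b2.1, b2.2, b3.1, b3.2}
composing B on (b1, b3, b2), with out.j its own outer ports: {out.1, out.2, b1.1, b1.2} {b2.1, b2.2, b3.1, b3.2}


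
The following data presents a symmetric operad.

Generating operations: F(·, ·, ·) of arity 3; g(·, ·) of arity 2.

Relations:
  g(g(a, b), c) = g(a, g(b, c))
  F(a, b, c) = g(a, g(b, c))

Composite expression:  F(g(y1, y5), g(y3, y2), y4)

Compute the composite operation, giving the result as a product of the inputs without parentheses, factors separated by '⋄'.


Under associativity of F, the answer is the y's in reading order.
g(y1, y5) collapses to y1 ⋄ y5
g(y3, y2) collapses to y3 ⋄ y2
F(g(y1, y5), g(y3, y2), y4) collapses to y1 ⋄ y5 ⋄ y3 ⋄ y2 ⋄ y4

y1 ⋄ y5 ⋄ y3 ⋄ y2 ⋄ y4


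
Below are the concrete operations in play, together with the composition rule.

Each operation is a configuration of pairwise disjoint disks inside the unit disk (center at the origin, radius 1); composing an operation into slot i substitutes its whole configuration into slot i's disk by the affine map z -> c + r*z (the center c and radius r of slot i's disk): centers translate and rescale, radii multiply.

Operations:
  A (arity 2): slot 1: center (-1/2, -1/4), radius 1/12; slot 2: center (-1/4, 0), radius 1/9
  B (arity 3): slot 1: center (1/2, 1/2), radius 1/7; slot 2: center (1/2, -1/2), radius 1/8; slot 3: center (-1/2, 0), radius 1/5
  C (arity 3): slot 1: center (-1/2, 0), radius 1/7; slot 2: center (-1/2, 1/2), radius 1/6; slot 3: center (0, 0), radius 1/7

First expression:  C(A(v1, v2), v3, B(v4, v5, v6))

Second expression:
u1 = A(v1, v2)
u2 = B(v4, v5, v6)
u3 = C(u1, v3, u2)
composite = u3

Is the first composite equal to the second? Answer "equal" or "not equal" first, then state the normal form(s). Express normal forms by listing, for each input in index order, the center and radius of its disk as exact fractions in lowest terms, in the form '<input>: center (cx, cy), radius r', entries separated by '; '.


equal: each reduces to v1: center (-4/7, -1/28), radius 1/84; v2: center (-15/28, 0), radius 1/63; v3: center (-1/2, 1/2), radius 1/6; v4: center (1/14, 1/14), radius 1/49; v5: center (1/14, -1/14), radius 1/56; v6: center (-1/14, 0), radius 1/35


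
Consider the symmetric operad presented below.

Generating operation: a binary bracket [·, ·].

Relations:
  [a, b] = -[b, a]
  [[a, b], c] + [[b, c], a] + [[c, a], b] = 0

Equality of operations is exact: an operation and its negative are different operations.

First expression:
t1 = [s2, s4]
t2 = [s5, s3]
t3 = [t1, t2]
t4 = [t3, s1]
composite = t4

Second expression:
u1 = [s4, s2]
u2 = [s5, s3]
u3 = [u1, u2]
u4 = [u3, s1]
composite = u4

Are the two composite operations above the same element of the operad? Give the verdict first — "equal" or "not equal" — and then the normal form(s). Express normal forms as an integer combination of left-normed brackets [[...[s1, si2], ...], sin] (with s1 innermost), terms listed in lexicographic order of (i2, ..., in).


Normal form of the first expression: [[[[s1, s2], s4], s3], s5] - [[[[s1, s2], s4], s5], s3] - [[[[s1, s3], s5], s2], s4] + [[[[s1, s3], s5], s4], s2] - [[[[s1, s4], s2], s3], s5] + [[[[s1, s4], s2], s5], s3] + [[[[s1, s5], s3], s2], s4] - [[[[s1, s5], s3], s4], s2]
Normal form of the second expression: -[[[[s1, s2], s4], s3], s5] + [[[[s1, s2], s4], s5], s3] + [[[[s1, s3], s5], s2], s4] - [[[[s1, s3], s5], s4], s2] + [[[[s1, s4], s2], s3], s5] - [[[[s1, s4], s2], s5], s3] - [[[[s1, s5], s3], s2], s4] + [[[[s1, s5], s3], s4], s2]
Different reductions; not equal.

not equal; the first gives [[[[s1, s2], s4], s3], s5] - [[[[s1, s2], s4], s5], s3] - [[[[s1, s3], s5], s2], s4] + [[[[s1, s3], s5], s4], s2] - [[[[s1, s4], s2], s3], s5] + [[[[s1, s4], s2], s5], s3] + [[[[s1, s5], s3], s2], s4] - [[[[s1, s5], s3], s4], s2] and the second -[[[[s1, s2], s4], s3], s5] + [[[[s1, s2], s4], s5], s3] + [[[[s1, s3], s5], s2], s4] - [[[[s1, s3], s5], s4], s2] + [[[[s1, s4], s2], s3], s5] - [[[[s1, s4], s2], s5], s3] - [[[[s1, s5], s3], s2], s4] + [[[[s1, s5], s3], s4], s2]


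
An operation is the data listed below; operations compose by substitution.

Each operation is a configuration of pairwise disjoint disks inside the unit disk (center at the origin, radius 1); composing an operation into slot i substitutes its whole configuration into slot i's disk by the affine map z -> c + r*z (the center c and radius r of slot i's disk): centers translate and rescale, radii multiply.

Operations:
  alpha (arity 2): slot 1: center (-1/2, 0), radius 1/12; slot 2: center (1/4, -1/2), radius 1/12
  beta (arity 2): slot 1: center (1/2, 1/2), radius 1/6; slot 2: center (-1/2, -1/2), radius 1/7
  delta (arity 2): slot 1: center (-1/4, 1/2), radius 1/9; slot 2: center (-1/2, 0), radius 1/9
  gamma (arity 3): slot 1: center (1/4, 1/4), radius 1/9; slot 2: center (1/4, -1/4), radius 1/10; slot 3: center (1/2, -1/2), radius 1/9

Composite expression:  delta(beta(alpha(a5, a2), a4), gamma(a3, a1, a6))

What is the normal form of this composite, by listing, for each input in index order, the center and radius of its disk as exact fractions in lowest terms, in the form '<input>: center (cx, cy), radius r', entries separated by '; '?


Only the slot chain above each a matters under delta; compose those maps.
for a5, the 3-step affine chain lands on center (-11/54, 5/9), radius 1/648
for a2, the 3-step affine chain lands on center (-41/216, 59/108), radius 1/648
for a4, the 2-step affine chain lands on center (-11/36, 4/9), radius 1/63
for a3, the 2-step affine chain lands on center (-17/36, 1/36), radius 1/81
for a1, the 2-step affine chain lands on center (-17/36, -1/36), radius 1/90
for a6, the 2-step affine chain lands on center (-4/9, -1/18), radius 1/81

a1: center (-17/36, -1/36), radius 1/90; a2: center (-41/216, 59/108), radius 1/648; a3: center (-17/36, 1/36), radius 1/81; a4: center (-11/36, 4/9), radius 1/63; a5: center (-11/54, 5/9), radius 1/648; a6: center (-4/9, -1/18), radius 1/81


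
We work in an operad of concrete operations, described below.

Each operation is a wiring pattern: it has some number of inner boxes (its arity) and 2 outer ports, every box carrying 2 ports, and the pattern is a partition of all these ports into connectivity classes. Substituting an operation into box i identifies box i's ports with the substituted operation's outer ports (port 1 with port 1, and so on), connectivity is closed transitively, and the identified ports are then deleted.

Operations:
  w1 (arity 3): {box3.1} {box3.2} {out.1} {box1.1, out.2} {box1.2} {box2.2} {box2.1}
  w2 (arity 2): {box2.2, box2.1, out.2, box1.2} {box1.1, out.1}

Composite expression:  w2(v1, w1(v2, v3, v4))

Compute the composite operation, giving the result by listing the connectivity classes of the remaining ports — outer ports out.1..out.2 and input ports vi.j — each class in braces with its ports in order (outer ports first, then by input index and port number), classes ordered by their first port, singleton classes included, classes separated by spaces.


Connectivity passes through glued w2-boundaries; trace each wire chain.
through w1, on inputs (v2, v3, v4): {out.1} {out.2, v2.1} {v2.2} {v3.1} {v3.2} {v4.1} {v4.2} (out.j = stage outer ports)
through w2, on inputs (v1, v2, v3, v4): {out.1, v1.1} {out.2, v1.2, v2.1} {v2.2} {v3.1} {v3.2} {v4.1} {v4.2} (out.j = stage outer ports)

{out.1, v1.1} {out.2, v1.2, v2.1} {v2.2} {v3.1} {v3.2} {v4.1} {v4.2}


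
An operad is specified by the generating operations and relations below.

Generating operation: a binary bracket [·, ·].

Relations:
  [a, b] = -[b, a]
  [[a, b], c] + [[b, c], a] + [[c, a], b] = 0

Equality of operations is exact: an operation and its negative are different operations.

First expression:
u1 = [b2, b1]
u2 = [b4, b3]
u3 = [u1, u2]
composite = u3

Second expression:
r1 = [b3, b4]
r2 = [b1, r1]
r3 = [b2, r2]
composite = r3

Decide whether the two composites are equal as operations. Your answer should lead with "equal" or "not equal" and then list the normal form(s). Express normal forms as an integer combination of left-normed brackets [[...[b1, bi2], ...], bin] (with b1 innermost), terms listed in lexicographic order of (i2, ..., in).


Normal form of the first expression: [[[b1, b2], b3], b4] - [[[b1, b2], b4], b3]
Normal form of the second expression: -[[[b1, b3], b4], b2] + [[[b1, b4], b3], b2]
Different reductions; not equal.

not equal; the first gives [[[b1, b2], b3], b4] - [[[b1, b2], b4], b3] and the second -[[[b1, b3], b4], b2] + [[[b1, b4], b3], b2]


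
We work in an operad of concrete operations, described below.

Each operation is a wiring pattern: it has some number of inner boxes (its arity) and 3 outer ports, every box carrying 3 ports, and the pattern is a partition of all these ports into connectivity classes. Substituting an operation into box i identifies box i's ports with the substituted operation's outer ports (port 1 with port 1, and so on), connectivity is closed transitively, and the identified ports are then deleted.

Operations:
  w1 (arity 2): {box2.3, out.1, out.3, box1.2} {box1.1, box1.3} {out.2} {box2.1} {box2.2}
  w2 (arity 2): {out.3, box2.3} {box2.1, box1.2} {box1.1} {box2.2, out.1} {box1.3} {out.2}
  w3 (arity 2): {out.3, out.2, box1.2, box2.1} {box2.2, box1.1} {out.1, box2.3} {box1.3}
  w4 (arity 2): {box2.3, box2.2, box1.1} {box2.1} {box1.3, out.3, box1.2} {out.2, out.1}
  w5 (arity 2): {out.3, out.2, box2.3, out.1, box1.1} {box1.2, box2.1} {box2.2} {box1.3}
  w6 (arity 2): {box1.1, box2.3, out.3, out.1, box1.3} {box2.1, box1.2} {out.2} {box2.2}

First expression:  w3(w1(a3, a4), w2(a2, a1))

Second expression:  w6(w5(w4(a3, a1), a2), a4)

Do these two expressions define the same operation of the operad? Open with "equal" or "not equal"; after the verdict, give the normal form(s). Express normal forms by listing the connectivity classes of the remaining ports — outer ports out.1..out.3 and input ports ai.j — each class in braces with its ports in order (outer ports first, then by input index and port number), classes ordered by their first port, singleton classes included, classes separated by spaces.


not equal — first {out.1, a1.3} {out.2, out.3, a1.2} {a1.1, a2.2} {a2.1} {a2.3} {a3.1, a3.3} {a3.2, a4.3} {a4.1} {a4.2}, second {out.1, out.3, a2.1, a2.3, a4.1, a4.3} {out.2} {a1.1} {a1.2, a1.3, a3.1} {a2.2} {a3.2, a3.3} {a4.2}

The first composite normalizes to {out.1, a1.3} {out.2, out.3, a1.2} {a1.1, a2.2} {a2.1} {a2.3} {a3.1, a3.3} {a3.2, a4.3} {a4.1} {a4.2}
The second composite normalizes to {out.1, out.3, a2.1, a2.3, a4.1, a4.3} {out.2} {a1.1} {a1.2, a1.3, a3.1} {a2.2} {a3.2, a3.3} {a4.2}
Distinct normal forms: not equal.
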